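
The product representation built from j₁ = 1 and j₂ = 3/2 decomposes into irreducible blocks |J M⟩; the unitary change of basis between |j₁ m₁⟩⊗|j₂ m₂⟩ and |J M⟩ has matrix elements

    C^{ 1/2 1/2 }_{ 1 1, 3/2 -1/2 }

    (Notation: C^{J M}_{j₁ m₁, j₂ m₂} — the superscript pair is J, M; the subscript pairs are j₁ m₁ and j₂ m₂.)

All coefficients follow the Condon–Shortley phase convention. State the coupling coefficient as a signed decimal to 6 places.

√[2·2!0!1!/4! · 2!0!1!2!1!0!] = √(2/3)
  +(−1)^0/∏(0,2,0,1,0,0)! = 1/2  (running 1/2)
⟨..|..⟩ = √(2/3)·(1/2) = +0.408248

+√(1/6) = +0.408248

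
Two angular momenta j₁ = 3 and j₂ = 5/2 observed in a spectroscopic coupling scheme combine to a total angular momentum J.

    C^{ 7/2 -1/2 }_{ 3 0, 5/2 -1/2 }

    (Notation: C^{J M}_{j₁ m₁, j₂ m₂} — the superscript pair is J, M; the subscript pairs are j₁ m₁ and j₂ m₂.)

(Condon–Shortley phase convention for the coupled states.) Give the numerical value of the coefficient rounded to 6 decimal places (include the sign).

j₁+j₂−J=2  J+j₁−j₂=4  J−j₁+j₂=3  j₁+j₂+J+1=10
(j₁±m₁, j₂±m₂, J±M) = (3,3,2,3,3,4)
P² = 6912/175
sum k=0..2:
  [0] +1/24 = 1/24
  [1] −1/8 = -1/8
  [2] +1/72 = 1/72
S = -5/72
C² = P²·S² = 4/21 ; C = -0.436436

-0.436436  (= −√(4/21))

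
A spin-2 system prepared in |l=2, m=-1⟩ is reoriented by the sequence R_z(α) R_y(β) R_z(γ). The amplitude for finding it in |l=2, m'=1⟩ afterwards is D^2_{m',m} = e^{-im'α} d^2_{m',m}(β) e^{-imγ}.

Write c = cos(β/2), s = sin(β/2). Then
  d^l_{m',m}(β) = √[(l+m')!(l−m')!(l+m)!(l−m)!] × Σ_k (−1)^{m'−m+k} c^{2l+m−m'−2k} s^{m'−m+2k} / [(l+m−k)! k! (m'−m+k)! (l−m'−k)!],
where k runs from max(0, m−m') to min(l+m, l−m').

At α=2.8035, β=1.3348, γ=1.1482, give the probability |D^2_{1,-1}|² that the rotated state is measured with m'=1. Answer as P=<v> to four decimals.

D^2_{1,-1}(2.8035,1.3348,1.1482) = e^{-i·1·2.8035}·d^2_{1,-1}(1.3348)·e^{-i·-1·1.1482}. Compute d first:
Half-angle: c=0.785434, s=0.618946. N=√(6·1·1·6)=6.000000
The bounds max(0,m−m')=0 and min(l+m,l−m')=1 give 2 terms
  k=0: (−1)^2·6.0000/(2)·0.7854^2·0.6189^2 = +0.708999
  k=1: (−1)^3·6.0000/(6)·0.7854^0·0.6189^4 = -0.146761
d^2_{1,-1}(1.3348) = +0.708999 -0.146761 = +0.562238
|D^2_{1,-1}|² = |d^2_{1,-1}(β)|² = (+0.562238)² = 0.316112 (the z-rotation phases have unit modulus)

P=0.3161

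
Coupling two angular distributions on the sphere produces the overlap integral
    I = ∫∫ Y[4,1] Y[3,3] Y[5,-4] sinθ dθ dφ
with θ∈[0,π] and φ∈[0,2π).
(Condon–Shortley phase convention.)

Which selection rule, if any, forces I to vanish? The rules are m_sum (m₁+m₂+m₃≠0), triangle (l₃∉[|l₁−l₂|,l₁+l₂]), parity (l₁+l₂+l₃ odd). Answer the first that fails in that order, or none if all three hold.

none

m₁+m₂+m₃ = 1 + 3 − 4 = 0  ✓
triangle: |4−3|=1 ≤ l₃=5 ≤ 4+3=7  ✓
parity: l₁+l₂+l₃ = 12 is even  ✓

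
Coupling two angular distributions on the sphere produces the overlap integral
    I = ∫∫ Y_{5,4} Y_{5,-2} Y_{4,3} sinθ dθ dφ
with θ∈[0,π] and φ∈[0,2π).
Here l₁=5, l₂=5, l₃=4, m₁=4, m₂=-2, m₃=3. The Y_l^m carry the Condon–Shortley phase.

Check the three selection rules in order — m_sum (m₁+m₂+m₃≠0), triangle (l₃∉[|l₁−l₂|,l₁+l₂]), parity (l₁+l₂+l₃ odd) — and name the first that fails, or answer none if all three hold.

m₁+m₂+m₃ = 4 − 2 + 3 = 5  ✗
triangle: |5−5|=0 ≤ l₃=4 ≤ 5+5=10
parity: l₁+l₂+l₃ = 14 is even

m_sum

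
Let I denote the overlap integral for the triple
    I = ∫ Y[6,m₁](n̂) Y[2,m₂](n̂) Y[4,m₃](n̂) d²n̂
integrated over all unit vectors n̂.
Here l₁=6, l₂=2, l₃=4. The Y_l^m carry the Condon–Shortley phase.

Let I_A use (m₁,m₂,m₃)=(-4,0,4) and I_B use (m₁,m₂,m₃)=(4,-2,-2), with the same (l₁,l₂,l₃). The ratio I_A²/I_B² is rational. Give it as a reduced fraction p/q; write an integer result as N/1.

l's match ⇒ only the (l;m) 3-j factors differ between A and B.
A: triangle coeff Δ(6,2,4) = 1/6435; Σ_t [2,2]: t=2:+1/161280 = 1/161280; (3j)²=1/143 [(6 2 4; -4 0 4)], sign=+1
B: triangle coeff Δ(6,2,4) = 1/6435; Σ_t [0,0]: t=0:+1/34560 = 1/34560; (3j)²=14/429 [(6 2 4; 4 -2 -2)], sign=+1
I_A²/I_B² = (1/143)/(14/429) = 3/14

3/14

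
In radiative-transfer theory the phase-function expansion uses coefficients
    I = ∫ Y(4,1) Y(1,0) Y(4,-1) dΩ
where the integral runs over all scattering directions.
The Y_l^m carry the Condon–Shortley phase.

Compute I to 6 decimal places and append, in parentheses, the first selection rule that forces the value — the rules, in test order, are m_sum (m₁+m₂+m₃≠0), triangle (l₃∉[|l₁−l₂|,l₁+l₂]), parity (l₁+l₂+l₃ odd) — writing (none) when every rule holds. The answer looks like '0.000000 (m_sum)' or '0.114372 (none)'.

0.000000 (parity)

Σlᵢ=9 odd — θ-integrand is odd under cosθ→−cosθ; I=0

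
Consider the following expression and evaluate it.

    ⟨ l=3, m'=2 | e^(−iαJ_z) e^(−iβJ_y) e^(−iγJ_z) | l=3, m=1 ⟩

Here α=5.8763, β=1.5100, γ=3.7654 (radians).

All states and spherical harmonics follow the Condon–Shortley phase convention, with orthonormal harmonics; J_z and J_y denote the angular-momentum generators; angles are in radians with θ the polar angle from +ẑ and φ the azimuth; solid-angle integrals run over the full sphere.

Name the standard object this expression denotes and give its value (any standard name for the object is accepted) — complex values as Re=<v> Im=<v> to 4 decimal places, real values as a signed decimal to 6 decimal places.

This is a Wigner D-matrix element — the rotation-matrix element ⟨l m'| R(α,β,γ) |l m⟩ in the angular-momentum basis.
D^3_{2,1}(5.8763,1.5100,3.7654) = e^{-i·2·5.8763}·d^3_{2,1}(1.5100)·e^{-i·1·3.7654}. Compute d first:
c=cos(1.510000/2)=0.728272, s=sin(1.510000/2)=0.685289; N=√[120·1·24·2]=75.894664
The bounds max(0,m−m')=0 and min(l+m,l−m')=1 give 2 terms
  k=0: (−1)^1·75.8947/(24)·0.7283^5·0.6853^1 = -0.443956
  k=1: (−1)^2·75.8947/(12)·0.7283^3·0.6853^3 = +0.786196
d^3_{2,1}(1.5100) = -0.443956 +0.786196 = +0.342239
Phases: e^{-i·(2)·5.8763}=+0.686763+0.726882i, e^{-i·(1)·3.7654}=-0.811660+0.584130i ⇒ D=-0.336083-0.064623i

Wigner D-matrix element, Re=-0.3361 Im=-0.0646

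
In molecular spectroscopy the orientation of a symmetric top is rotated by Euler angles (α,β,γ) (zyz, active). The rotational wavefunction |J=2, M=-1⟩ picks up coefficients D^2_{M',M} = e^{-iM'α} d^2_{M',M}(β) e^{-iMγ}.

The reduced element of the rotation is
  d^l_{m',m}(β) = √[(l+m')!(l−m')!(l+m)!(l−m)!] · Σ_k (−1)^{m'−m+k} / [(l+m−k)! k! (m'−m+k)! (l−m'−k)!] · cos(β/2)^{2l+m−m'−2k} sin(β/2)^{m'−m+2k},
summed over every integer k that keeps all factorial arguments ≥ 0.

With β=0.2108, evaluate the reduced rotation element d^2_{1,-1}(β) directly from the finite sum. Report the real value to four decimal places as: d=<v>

d=0.0327

d^2_{1,-1}(β=0.2108) via the finite sum:
Half-angle: c=0.994451, s=0.105205. N=√(6·1·1·6)=6.000000
Admissible k: 0..1 (factorial args all ≥0)
  k=0: (−1)^2·6.0000/(2)·0.9945^2·0.1052^2 = +0.032837
  k=1: (−1)^3·6.0000/(6)·0.9945^0·0.1052^4 = -0.000123
d^2_{1,-1}(0.2108) = +0.032837 -0.000123 = +0.032714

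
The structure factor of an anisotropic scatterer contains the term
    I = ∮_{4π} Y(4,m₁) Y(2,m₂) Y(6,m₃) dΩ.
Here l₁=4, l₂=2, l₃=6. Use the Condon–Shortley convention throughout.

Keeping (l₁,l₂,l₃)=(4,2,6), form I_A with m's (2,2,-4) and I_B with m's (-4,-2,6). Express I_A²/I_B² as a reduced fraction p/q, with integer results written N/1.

Same 4,2,6: normalisation and zero-m 3j drop out of the ratio.
A: Δ: 0! 8! 4! / 13! → 1/6435; sum: t=0:+1/34560 = 1/34560; 3j²(4 2 6; 2 2 -4) = Δ·Π!·Σ² = 14/429  (sign +1)
B: Δ: 0! 8! 4! / 13! → 1/6435; sum: t=0:+1/967680 = 1/967680; 3j²(4 2 6; -4 -2 6) = Δ·Π!·Σ² = 1/13  (sign +1)
I_A²/I_B² = (14/429)/(1/13) = 14/33

14/33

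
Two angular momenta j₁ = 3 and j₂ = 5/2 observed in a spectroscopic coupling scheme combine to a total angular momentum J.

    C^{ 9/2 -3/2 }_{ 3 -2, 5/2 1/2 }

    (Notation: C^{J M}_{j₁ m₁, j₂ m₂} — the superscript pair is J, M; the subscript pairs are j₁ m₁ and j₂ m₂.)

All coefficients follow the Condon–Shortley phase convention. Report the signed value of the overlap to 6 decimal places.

√[10·1!5!4!/11! · 1!5!3!2!3!6!] = √(345600/77)
  +(−1)^0/∏(0,1,5,3,0,1)! = 1/720  (running 1/720)
  +(−1)^1/∏(1,0,4,2,1,2)! = -1/96  (running -13/1440)
⟨..|..⟩ = √(345600/77)·(-13/1440) = -0.604815

-0.604815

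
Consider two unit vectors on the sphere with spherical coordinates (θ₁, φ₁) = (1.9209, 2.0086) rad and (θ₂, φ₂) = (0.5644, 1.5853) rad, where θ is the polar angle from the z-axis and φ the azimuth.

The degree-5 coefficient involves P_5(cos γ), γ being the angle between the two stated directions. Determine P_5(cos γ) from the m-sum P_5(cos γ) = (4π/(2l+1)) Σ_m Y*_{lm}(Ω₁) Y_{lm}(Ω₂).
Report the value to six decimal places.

Term-by-term m-sum for l=5 (normalisation 4π/11 = 1.142397):
  m=-5: Y*=-0.27660 - 0.19673j  Y=-0.00147 - 0.02027j  product -0.00358 + 0.00590j
  m=-4: Y*=0.07033 - 0.38557j  Y=0.10135 - 0.00589j  product 0.00486 - 0.03949j
  m=-3: Y*=0.01631 - 0.00429j  Y=0.01249 + 0.28696j  product 0.00144 + 0.00463j
  m=-2: Y*=-0.21258 - 0.25487j  Y=-0.46754 + 0.01357j  product 0.10285 + 0.11628j
  m=-1: Y*=0.04546 - 0.09711j  Y=-0.00424 - 0.29253j  product -0.02860 - 0.01289j
  m=+0: Y*=-0.30634 + 0.00000j  Y=-0.28314 + 0.00000j  product 0.08674 + 0.00000j
  m=+1: Y*=-0.04546 - 0.09711j  Y=0.00424 - 0.29253j  product -0.02860 + 0.01289j
  m=+2: Y*=-0.21258 + 0.25487j  Y=-0.46754 - 0.01357j  product 0.10285 - 0.11628j
  m=+3: Y*=-0.01631 - 0.00429j  Y=-0.01249 + 0.28696j  product 0.00144 - 0.00463j
  m=+4: Y*=0.07033 + 0.38557j  Y=0.10135 + 0.00589j  product 0.00486 + 0.03949j
  m=+5: Y*=0.27660 - 0.19673j  Y=0.00147 - 0.02027j  product -0.00358 - 0.00590j
Σ over m = 0.24066 - 0.00000j; ×(4π/11) → 0.27493 - 0.00000j. Real part: 0.274928

0.274928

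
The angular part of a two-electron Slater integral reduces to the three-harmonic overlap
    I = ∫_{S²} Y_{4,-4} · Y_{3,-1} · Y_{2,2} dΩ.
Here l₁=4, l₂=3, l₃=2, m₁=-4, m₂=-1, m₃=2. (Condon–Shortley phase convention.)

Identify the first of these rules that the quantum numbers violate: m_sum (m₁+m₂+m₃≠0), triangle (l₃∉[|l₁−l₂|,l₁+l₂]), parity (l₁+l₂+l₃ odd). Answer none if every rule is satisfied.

Σmᵢ = -3  ✗
l₃∈[|l₁−l₂|,l₁+l₂]=[1,7], have l₃=2
Σlᵢ = 9 ⇒ odd

m_sum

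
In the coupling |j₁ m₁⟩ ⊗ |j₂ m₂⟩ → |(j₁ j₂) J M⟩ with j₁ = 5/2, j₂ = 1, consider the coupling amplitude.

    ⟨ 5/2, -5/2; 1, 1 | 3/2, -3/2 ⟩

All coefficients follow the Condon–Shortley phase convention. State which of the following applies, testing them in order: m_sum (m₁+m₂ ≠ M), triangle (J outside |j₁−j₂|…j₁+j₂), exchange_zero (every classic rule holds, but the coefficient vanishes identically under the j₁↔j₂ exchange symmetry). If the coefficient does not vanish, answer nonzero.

nonzero

m-sum: m₁+m₂ = -5/2+1 = -3/2, M = -3/2  ✓
triangle: |j₁−j₂| = 3/2 ≤ J = 3/2 ≤ j₁+j₂ = 7/2  ✓
exchange: j₁≠j₂ or m₁≠m₂ — the exchange symmetry imposes no constraint here
value check: CG = +√(2/3) = +0.816497 ≠ 0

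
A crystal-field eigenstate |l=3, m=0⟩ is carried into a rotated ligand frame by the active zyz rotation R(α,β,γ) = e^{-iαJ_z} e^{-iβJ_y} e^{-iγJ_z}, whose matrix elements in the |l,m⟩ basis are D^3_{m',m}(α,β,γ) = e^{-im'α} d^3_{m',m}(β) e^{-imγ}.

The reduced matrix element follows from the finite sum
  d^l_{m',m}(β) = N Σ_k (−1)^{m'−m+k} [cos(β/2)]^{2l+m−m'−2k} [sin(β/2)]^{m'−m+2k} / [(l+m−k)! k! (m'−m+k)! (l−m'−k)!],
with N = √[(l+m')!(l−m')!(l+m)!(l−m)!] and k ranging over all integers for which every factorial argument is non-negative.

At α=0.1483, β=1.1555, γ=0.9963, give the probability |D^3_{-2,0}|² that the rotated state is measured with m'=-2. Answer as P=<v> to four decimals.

First d^3_{-2,0}(β=1.1555), then the phase factors e^{-i(-2)α} and e^{-i(0)γ}:
With c≡cos(β/2)=0.837694 and s≡sin(β/2)=0.546141, N=[1·120·6·6]^{1/2}=65.726707
k: max(0,(0)−(-2))=2 … min(3+(0),3−(-2))=3
  k=2: (−1)^0·65.7267/(12)·0.8377^4·0.5461^2 = +0.804471
  k=3: (−1)^1·65.7267/(12)·0.8377^2·0.5461^4 = -0.341939
d^3_{-2,0}(1.1555) = +0.804471 -0.341939 = +0.462532
|D^3_{-2,0}|² = |d^3_{-2,0}(β)|² = (+0.462532)² = 0.213936 (the z-rotation phases have unit modulus)

P=0.2139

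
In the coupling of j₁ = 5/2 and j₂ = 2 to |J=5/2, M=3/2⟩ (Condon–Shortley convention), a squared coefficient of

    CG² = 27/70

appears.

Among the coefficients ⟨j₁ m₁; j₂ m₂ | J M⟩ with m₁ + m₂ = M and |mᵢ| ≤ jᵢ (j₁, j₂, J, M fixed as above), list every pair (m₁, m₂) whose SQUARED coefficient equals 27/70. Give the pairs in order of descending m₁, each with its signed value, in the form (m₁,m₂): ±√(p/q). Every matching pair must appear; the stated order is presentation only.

Admissible pairs with m₁+m₂ = M = 3/2: (-1/2,2), (1/2,1), (3/2,0), (5/2,-1)
  (m₁,m₂)=(5/2,-1): CG² = 3/7, CG = +√(3/7)
  (m₁,m₂)=(3/2,0): CG² = 1/70, CG = −√(1/70)
  (m₁,m₂)=(1/2,1): CG² = 6/35, CG = −√(6/35)
  (m₁,m₂)=(-1/2,2): CG² = 27/70, CG = +√(27/70)   ← matches the target
Pairs with CG² = 27/70: (-1/2,2): +√(27/70)

(-1/2,2): +√(27/70)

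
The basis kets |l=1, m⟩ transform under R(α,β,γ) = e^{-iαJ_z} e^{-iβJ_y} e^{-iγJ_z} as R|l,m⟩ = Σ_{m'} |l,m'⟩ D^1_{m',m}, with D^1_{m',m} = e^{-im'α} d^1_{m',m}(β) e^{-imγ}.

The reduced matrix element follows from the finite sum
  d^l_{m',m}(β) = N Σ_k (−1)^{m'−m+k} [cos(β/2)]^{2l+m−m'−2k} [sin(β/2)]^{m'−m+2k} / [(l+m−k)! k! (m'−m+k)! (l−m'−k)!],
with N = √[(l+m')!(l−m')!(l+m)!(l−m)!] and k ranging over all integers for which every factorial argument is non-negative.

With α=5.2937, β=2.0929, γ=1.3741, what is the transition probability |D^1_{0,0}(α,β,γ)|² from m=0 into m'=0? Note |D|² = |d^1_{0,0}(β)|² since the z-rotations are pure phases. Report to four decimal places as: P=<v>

First d^1_{0,0}(β=2.0929), then the phase factors e^{-i(0)α} and e^{-i(0)γ}:
Half-angle: c=0.500647, s=0.865651. N=√(1·1·1·1)=1.000000
Admissible k: 0..1 (factorial args all ≥0)
  k=0: (−1)^0·1.0000/(1)·0.5006^2·0.8657^0 = +0.250648
  k=1: (−1)^1·1.0000/(1)·0.5006^0·0.8657^2 = -0.749352
d^1_{0,0}(2.0929) = +0.250648 -0.749352 = -0.498705
|D^1_{0,0}|² = |d^1_{0,0}(β)|² = (-0.498705)² = 0.248706 (the z-rotation phases have unit modulus)

P=0.2487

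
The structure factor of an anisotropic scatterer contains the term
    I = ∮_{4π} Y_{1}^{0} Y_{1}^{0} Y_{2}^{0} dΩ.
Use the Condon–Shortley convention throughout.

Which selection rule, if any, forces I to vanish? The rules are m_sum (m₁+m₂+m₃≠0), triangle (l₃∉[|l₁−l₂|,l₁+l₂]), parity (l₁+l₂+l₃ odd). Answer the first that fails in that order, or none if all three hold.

Σmᵢ = 0  ✓
l₃∈[|l₁−l₂|,l₁+l₂]=[0,2], have l₃=2  ✓
Σlᵢ = 4 ⇒ even  ✓

none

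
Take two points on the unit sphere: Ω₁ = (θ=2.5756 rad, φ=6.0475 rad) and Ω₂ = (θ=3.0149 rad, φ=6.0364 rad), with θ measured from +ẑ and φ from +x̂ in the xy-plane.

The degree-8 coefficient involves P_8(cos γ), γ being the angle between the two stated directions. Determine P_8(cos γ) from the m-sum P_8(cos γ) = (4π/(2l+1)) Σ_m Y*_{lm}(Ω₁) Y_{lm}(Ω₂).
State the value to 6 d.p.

-0.407452

Term-by-term m-sum for l=8 (normalisation 4π/17 = 0.739198):
  [-8]  conj(Y_{8,-8})(Ω₁) = (-0.001091, -0.003352) ; Y_{8,-8}(Ω₂) = (-0.000000, 0.000000) ; Δ = (0.000000, 0.000000)
  [-7]  conj(Y_{8,-7})(Ω₁) = (0.001751, 0.022123) ; Y_{8,-7}(Ω₂) = (0.000000, -0.000001) ; Δ = (0.000000, 0.000000)
  [-6]  conj(Y_{8,-6})(Ω₁) = (0.013530, -0.085645) ; Y_{8,-6}(Ω₂) = (0.000002, 0.000021) ; Δ = (0.000002, 0.000000)
  [-5]  conj(Y_{8,-5})(Ω₁) = (-0.089458, 0.216171) ; Y_{8,-5}(Ω₂) = (-0.000101, -0.000288) ; Δ = (0.000071, 0.000004)
  [-4]  conj(Y_{8,-4})(Ω₁) = (0.254256, -0.350148) ; Y_{8,-4}(Ω₂) = (0.001823, 0.002760) ; Δ = (0.001430, 0.000064)
  [-3]  conj(Y_{8,-3})(Ω₁) = (-0.369223, 0.315472) ; Y_{8,-3}(Ω₂) = (-0.019587, -0.017898) ; Δ = (0.012878, 0.000429)
  [-2]  conj(Y_{8,-2})(Ω₁) = (0.135386, -0.069005) ; Y_{8,-2}(Ω₂) = (0.132704, 0.071393) ; Δ = (0.022893, 0.000508)
  [-1]  conj(Y_{8,-1})(Ω₁) = (0.347338, -0.083413) ; Y_{8,-1}(Ω₂) = (-0.523482, -0.131876) ; Δ = (-0.192825, -0.002140)
  [+0]  conj(Y_{8,0})(Ω₁) = (-0.282356, -0.000000) ; Y_{8,0}(Ω₂) = (0.850366, 0.000000) ; Δ = (-0.240106, -0.000000)
  [+1]  conj(Y_{8,1})(Ω₁) = (-0.347338, -0.083413) ; Y_{8,1}(Ω₂) = (0.523482, -0.131876) ; Δ = (-0.192825, 0.002140)
  [+2]  conj(Y_{8,2})(Ω₁) = (0.135386, 0.069005) ; Y_{8,2}(Ω₂) = (0.132704, -0.071393) ; Δ = (0.022893, -0.000508)
  [+3]  conj(Y_{8,3})(Ω₁) = (0.369223, 0.315472) ; Y_{8,3}(Ω₂) = (0.019587, -0.017898) ; Δ = (0.012878, -0.000429)
  [+4]  conj(Y_{8,4})(Ω₁) = (0.254256, 0.350148) ; Y_{8,4}(Ω₂) = (0.001823, -0.002760) ; Δ = (0.001430, -0.000064)
  [+5]  conj(Y_{8,5})(Ω₁) = (0.089458, 0.216171) ; Y_{8,5}(Ω₂) = (0.000101, -0.000288) ; Δ = (0.000071, -0.000004)
  [+6]  conj(Y_{8,6})(Ω₁) = (0.013530, 0.085645) ; Y_{8,6}(Ω₂) = (0.000002, -0.000021) ; Δ = (0.000002, -0.000000)
  [+7]  conj(Y_{8,7})(Ω₁) = (-0.001751, 0.022123) ; Y_{8,7}(Ω₂) = (-0.000000, -0.000001) ; Δ = (0.000000, -0.000000)
  [+8]  conj(Y_{8,8})(Ω₁) = (-0.001091, 0.003352) ; Y_{8,8}(Ω₂) = (-0.000000, -0.000000) ; Δ = (0.000000, -0.000000)
Accumulated sum (-0.551208, 0.000000); after 4π/(2l+1) scaling, (-0.407452, 0.000000) ⇒ P_8 = -0.407452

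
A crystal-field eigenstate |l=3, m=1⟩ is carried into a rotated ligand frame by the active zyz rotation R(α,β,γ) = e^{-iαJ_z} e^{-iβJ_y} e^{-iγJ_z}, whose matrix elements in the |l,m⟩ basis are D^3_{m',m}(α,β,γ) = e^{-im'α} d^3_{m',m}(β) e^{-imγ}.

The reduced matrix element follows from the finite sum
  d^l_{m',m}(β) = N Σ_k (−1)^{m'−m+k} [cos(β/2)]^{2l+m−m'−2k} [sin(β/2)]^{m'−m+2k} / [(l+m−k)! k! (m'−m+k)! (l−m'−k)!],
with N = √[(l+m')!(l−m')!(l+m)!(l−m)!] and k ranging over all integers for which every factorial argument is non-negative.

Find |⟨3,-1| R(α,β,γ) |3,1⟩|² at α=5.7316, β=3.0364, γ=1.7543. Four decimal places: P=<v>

Split into d^3_{-1,1}(β=3.0364) × two z-phases.
c=cos(3.036400/2)=0.052572, s=sin(3.036400/2)=0.998617; N=√[2·24·24·2]=48.000000
k: max(0,(1)−(-1))=2 … min(3+(1),3−(-1))=4
  k=2: (−1)^0·48.0000/(8)·0.0526^4·0.9986^2 = +0.000046
  k=3: (−1)^1·48.0000/(6)·0.0526^2·0.9986^4 = -0.021989
  k=4: (−1)^2·48.0000/(48)·0.0526^0·0.9986^6 = +0.991731
d^3_{-1,1}(3.0364) = +0.000046 -0.021989 +0.991731 = +0.969789
|D^3_{-1,1}|² = |d^3_{-1,1}(β)|² = (+0.969789)² = 0.940490 (the z-rotation phases have unit modulus)

P=0.9405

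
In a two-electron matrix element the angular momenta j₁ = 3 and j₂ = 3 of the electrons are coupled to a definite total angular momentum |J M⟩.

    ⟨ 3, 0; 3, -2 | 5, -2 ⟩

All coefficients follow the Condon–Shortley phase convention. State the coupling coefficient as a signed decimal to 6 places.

+√(1/3) ≈ +0.577350

j₁+j₂−J=1  J+j₁−j₂=5  J−j₁+j₂=5  j₁+j₂+J+1=12
(j₁±m₁, j₂±m₂, J±M) = (3,3,1,5,3,7)
P² = 43200
sum k=0..1:
  [0] +1/288 = 1/288
  [1] −1/1440 = -1/1440
S = 1/360
C² = P²·S² = 1/3 ; C = +0.577350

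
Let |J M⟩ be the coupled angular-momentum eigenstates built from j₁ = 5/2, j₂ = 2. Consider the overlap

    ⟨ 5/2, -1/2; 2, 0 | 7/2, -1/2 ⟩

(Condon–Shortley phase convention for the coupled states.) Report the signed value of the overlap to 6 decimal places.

j₁+j₂−J=1  J+j₁−j₂=4  J−j₁+j₂=3  j₁+j₂+J+1=9
(j₁±m₁, j₂±m₂, J±M) = (2,3,2,2,3,4)
P² = 768/35
sum k=0..1:
  [0] +1/12 = 1/12
  [1] −1/8 = -1/8
S = -1/24
C² = P²·S² = 4/105 ; C = -0.195180

−√(4/105) = -0.195180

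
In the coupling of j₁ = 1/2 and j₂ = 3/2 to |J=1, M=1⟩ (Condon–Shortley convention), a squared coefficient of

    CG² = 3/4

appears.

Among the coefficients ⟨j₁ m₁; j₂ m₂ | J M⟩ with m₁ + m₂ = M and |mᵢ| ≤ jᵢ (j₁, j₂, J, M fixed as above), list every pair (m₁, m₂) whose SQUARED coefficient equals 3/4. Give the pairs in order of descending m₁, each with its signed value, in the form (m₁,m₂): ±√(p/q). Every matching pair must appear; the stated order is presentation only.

(-1/2,3/2): −√(3/4)

Admissible pairs with m₁+m₂ = M = 1: (-1/2,3/2), (1/2,1/2)
  (m₁,m₂)=(1/2,1/2): CG² = 1/4, CG = +√(1/4)
  (m₁,m₂)=(-1/2,3/2): CG² = 3/4, CG = −√(3/4)   ← matches the target
Pairs with CG² = 3/4: (-1/2,3/2): −√(3/4)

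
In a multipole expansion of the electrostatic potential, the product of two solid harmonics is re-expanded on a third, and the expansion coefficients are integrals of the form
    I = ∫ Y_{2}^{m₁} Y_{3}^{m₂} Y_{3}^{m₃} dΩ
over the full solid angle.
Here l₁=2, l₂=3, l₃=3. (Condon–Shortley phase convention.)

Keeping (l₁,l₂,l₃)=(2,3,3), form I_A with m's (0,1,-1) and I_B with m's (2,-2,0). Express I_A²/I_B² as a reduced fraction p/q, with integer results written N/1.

Shared (l₁,l₂,l₃)=(2,3,3): N and (l;000)² cancel in I_A²/I_B².
A: Δ = 2!·2!·4!/9! = 1/3780; Racah Σ t=0..2: t=0:+1/96 t=1:−1/6 t=2:+1/16 = -3/32; ⇒ 3j(2 3 3; 0 1 -1)² = 3/140, sgn -1
B: Δ = 2!·2!·4!/9! = 1/3780; Racah Σ t=0..0: t=0:+1/24 = 1/24; ⇒ 3j(2 3 3; 2 -2 0)² = 1/21, sgn -1
I_A²/I_B² = (3/140)/(1/21) = 9/20

9/20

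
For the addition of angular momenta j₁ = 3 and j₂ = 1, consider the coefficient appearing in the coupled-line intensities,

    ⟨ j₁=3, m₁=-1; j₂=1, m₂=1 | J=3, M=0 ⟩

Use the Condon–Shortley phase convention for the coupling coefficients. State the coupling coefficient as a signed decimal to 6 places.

√[7·1!5!1!/8! · 2!4!2!0!3!3!] = √(72)
  +(−1)^1/∏(1,0,3,1,2,0)! = -1/12  (running -1/12)
⟨..|..⟩ = √(72)·(-1/12) = -0.707107

-0.707107  (= −√(1/2))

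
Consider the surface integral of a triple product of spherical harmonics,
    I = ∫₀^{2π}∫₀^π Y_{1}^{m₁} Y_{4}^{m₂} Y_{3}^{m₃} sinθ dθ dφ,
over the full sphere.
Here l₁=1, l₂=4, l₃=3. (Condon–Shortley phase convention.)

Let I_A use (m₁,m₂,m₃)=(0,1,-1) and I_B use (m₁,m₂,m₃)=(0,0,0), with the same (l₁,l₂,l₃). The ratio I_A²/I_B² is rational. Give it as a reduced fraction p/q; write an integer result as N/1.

Same 1,4,3: normalisation and zero-m 3j drop out of the ratio.
A: Δ: 2! 0! 6! / 9! → 1/252; sum: t=1:−1/48 = -1/48; 3j²(1 4 3; 0 1 -1) = Δ·Π!·Σ² = 5/84  (sign -1)
B: Δ: 2! 0! 6! / 9! → 1/252; sum: t=1:−1/36 = -1/36; 3j²(1 4 3; 0 0 0) = Δ·Π!·Σ² = 4/63  (sign +1)
I_A²/I_B² = (5/84)/(4/63) = 15/16

15/16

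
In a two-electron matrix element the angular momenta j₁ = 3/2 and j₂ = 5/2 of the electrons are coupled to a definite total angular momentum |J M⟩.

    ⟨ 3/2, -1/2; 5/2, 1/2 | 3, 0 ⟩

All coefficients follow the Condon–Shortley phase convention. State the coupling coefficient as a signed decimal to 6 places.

j₁+j₂−J=1  J+j₁−j₂=2  J−j₁+j₂=4  j₁+j₂+J+1=8
(j₁±m₁, j₂±m₂, J±M) = (1,2,3,2,3,3)
P² = 36/5
sum k=0..1:
  [0] +1/12 = 1/12
  [1] −1/4 = -1/4
S = -1/6
C² = P²·S² = 1/5 ; C = -0.447214

-0.447214  (= −√(1/5))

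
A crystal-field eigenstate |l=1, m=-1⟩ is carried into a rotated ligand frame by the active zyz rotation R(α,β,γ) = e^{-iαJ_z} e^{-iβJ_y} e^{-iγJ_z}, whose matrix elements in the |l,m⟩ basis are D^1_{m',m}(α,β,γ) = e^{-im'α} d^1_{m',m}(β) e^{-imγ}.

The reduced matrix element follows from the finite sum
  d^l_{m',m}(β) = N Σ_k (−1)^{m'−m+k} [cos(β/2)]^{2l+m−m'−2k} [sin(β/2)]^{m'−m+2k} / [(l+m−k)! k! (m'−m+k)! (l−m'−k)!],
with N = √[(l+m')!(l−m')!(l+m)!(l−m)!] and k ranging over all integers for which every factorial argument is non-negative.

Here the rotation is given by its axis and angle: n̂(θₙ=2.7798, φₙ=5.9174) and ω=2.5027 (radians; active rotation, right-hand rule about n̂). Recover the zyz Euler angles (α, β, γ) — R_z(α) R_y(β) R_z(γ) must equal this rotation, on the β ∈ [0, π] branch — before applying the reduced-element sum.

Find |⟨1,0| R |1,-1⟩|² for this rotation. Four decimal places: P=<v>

Axis–angle → zyz. n̂ = (sinθₙcosφₙ, sinθₙsinφₙ, cosθₙ) = (+0.330535, -0.126602, -0.935264), ω = 2.5027.
R = I cosω + sinω [n̂]ₓ + (1−cosω) n̂n̂ᵀ gives
  R = [-0.605799, +0.482265, -0.632794; -0.633143, -0.773862, +0.016358; -0.481806, +0.410559, +0.774148]
β = atan2(√(R₁₃²+R₂₃²), R₃₃) = 0.685429; α = atan2(R₂₃, R₁₃) mod 2π = 3.115748; γ = atan2(R₃₂, −R₃₁) mod 2π = 0.705726
Split into d^1_{0,-1}(β=0.6854) × two z-phases.
c=cos(0.685429/2)=0.941846, s=sin(0.685429/2)=0.336045; N=√[1·1·1·2]=1.414214
k: max(0,(-1)−(0))=0 … min(1+(-1),1−(0))=0
  k=0: (−1)^1·1.4142/(1)·0.9418^1·0.3360^1 = -0.447602
d^1_{0,-1}(0.6854) = -0.447602
|D^1_{0,-1}|² = |d^1_{0,-1}(β)|² = (-0.447602)² = 0.200348 (the z-rotation phases have unit modulus)

P=0.2003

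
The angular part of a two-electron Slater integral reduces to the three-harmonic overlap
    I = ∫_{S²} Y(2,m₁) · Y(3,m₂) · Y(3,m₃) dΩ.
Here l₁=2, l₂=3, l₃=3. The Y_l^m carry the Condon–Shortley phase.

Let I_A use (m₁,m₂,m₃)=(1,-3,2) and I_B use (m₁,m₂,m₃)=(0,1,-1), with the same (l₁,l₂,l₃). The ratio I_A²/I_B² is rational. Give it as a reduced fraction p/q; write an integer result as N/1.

25/9

Same 2,3,3: normalisation and zero-m 3j drop out of the ratio.
A: Δ: 2! 2! 4! / 9! → 1/3780; sum: t=0:+1/48 = 1/48; 3j²(2 3 3; 1 -3 2) = Δ·Π!·Σ² = 5/84  (sign -1)
B: Δ: 2! 2! 4! / 9! → 1/3780; sum: t=0:+1/96 t=1:−1/6 t=2:+1/16 = -3/32; 3j²(2 3 3; 0 1 -1) = Δ·Π!·Σ² = 3/140  (sign -1)
I_A²/I_B² = (5/84)/(3/140) = 25/9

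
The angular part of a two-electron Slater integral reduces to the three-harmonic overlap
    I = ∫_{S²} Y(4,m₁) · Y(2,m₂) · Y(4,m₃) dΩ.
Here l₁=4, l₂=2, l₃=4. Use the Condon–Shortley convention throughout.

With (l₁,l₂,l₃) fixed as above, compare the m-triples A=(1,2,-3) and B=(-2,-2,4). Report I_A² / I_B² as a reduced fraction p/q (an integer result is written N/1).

9/4

l's match ⇒ only the (l;m) 3-j factors differ between A and B.
A: triangle coeff Δ(4,2,4) = 1/13860; Σ_t [2,2]: t=2:+1/480 = 1/480; (3j)²=3/110 [(4 2 4; 1 2 -3)], sign=-1
B: triangle coeff Δ(4,2,4) = 1/13860; Σ_t [0,0]: t=0:+1/2880 = 1/2880; (3j)²=2/165 [(4 2 4; -2 -2 4)], sign=+1
I_A²/I_B² = (3/110)/(2/165) = 9/4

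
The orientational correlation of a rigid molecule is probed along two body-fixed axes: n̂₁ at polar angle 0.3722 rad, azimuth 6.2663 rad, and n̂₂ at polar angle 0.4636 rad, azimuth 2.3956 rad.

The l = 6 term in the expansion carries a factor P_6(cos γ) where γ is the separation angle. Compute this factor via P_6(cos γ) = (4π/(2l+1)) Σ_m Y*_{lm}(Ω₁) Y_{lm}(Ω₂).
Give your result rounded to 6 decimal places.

Summing Y*_{l m}(θ₁,φ₁)·Y_{l m}(θ₂,φ₂) over m ∈ [−6, 6]; prefactor 4π/(2·6+1) = 0.966644:
  m=-6: (0.001112, -0.000113) × (-0.000905, -0.003755) = (-0.000001, -0.000004)  (running Σ = (-0.000001, -0.000004))
  m=-5: (0.009880, -0.000836) × (0.022263, 0.014854) = (0.000232, 0.000128)  (running Σ = (0.000231, 0.000124))
  m=-4: (0.053204, -0.003599) × (-0.109900, 0.017468) = (-0.005784, 0.001325)  (running Σ = (-0.005553, 0.001449))
  m=-3: (0.190771, -0.009672) × (0.186986, -0.237389) = (0.033375, -0.047095)  (running Σ = (0.027822, -0.045647))
  m=-2: (0.440356, -0.014877) × (0.039590, 0.501303) = (0.024892, 0.220163)  (running Σ = (0.052714, 0.174517))
  m=-1: (0.532510, -0.008992) × (-0.256658, -0.237188) = (-0.138806, -0.123997)  (running Σ = (-0.086092, 0.050519))
  m=0: (-0.008982, -0.000000) × (-0.275020, 0.000000) = (0.002470, 0.000000)  (running Σ = (-0.083622, 0.050519))
  m=1: (-0.532510, -0.008992) × (0.256658, -0.237188) = (-0.138806, 0.123997)  (running Σ = (-0.222428, 0.174517))
  m=2: (0.440356, 0.014877) × (0.039590, -0.501303) = (0.024892, -0.220163)  (running Σ = (-0.197537, -0.045647))
  m=3: (-0.190771, -0.009672) × (-0.186986, -0.237389) = (0.033375, 0.047095)  (running Σ = (-0.164161, 0.001449))
  m=4: (0.053204, 0.003599) × (-0.109900, -0.017468) = (-0.005784, -0.001325)  (running Σ = (-0.169945, 0.000124))
  m=5: (-0.009880, -0.000836) × (-0.022263, 0.014854) = (0.000232, -0.000128)  (running Σ = (-0.169713, -0.000004))
  m=6: (0.001112, 0.000113) × (-0.000905, 0.003755) = (-0.000001, 0.000004)  (running Σ = (-0.169714, -0.000000))
Total Σ_m = (-0.169714, -0.000000). Multiply by 0.966644: (-0.164053, -0.000000). P_6(cos γ) = -0.164053

-0.164053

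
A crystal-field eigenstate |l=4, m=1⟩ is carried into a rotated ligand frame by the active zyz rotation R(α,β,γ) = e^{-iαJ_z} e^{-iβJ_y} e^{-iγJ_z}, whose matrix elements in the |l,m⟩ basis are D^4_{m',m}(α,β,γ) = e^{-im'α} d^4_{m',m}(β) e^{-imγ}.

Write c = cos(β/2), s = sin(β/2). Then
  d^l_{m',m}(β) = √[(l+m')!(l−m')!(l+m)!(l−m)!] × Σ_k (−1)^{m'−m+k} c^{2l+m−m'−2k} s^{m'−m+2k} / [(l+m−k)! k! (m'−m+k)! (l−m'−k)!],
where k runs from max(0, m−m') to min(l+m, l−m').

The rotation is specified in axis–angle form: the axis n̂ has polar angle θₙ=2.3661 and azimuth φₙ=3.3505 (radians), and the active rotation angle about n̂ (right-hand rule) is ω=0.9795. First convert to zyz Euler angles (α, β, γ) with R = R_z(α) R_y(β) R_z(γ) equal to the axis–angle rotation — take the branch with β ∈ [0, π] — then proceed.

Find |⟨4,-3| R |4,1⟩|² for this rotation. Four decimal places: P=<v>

P=0.0131

Axis–angle → zyz. n̂ = (sinθₙcosφₙ, sinθₙsinφₙ, cosθₙ) = (-0.684847, -0.145188, -0.714076), ω = 0.9795.
R = I cosω + sinω [n̂]ₓ + (1−cosω) n̂n̂ᵀ gives
  R = [+0.765006, +0.636844, +0.095890; -0.548835, +0.566767, +0.614456; +0.336965, -0.522690, +0.783102]
β = atan2(√(R₁₃²+R₂₃²), R₃₃) = 0.671157; α = atan2(R₂₃, R₁₃) mod 2π = 1.415988; γ = atan2(R₃₂, −R₃₁) mod 2π = 4.139766
D^4_{-3,1}(1.4160,0.6712,4.1398) = e^{-i·-3·1.4160}·d^4_{-3,1}(0.6712)·e^{-i·1·4.1398}. Compute d first:
With c≡cos(β/2)=0.944220 and s≡sin(β/2)=0.329316, N=[1·5040·120·6]^{1/2}=1904.940944
The bounds max(0,m−m')=4 and min(l+m,l−m')=5 give 2 terms
  k=4: (−1)^0·1904.9409/(144)·0.9442^4·0.3293^4 = +0.123669
  k=5: (−1)^1·1904.9409/(240)·0.9442^2·0.3293^6 = -0.009026
d^4_{-3,1}(0.6712) = +0.123669 -0.009026 = +0.114643
|D^4_{-3,1}|² = |d^4_{-3,1}(β)|² = (+0.114643)² = 0.013143 (the z-rotation phases have unit modulus)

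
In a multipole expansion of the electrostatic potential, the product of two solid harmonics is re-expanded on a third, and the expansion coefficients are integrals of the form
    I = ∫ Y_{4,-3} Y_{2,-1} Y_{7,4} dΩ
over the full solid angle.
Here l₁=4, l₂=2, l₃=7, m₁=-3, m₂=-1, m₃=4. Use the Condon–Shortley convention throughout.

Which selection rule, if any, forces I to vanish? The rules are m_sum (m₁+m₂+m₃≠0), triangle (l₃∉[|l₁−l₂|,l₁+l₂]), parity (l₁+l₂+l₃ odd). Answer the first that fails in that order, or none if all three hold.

triangle

m₁+m₂+m₃ = -3 − 1 + 4 = 0  ✓
triangle: need |l₁−l₂| ≤ l₃ ≤ l₁+l₂ = [2,6]; l₃=7 is outside  ✗
parity: l₁+l₂+l₃ = 13 is odd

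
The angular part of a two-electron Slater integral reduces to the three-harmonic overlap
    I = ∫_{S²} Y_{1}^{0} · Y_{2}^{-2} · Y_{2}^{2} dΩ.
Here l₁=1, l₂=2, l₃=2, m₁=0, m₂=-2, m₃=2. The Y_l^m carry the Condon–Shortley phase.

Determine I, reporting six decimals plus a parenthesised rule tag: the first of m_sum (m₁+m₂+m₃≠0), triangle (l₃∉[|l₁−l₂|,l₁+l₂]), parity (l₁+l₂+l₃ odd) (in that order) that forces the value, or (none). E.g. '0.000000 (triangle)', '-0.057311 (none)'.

Σlᵢ=5 odd — θ-integrand is odd under cosθ→−cosθ; I=0

0.000000 (parity)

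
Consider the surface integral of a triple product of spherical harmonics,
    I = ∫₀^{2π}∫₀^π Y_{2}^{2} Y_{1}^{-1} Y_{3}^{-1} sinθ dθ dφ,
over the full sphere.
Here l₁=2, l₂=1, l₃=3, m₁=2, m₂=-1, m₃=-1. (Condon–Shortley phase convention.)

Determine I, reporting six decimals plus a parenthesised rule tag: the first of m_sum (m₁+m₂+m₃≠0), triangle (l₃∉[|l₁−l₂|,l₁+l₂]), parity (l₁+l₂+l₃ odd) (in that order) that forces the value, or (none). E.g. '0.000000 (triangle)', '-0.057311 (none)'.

-0.082589 (none)

Checks pass: Σm=0; 6 even; l₃=3∈[1,3].
(2·2+1)(2·1+1)(2·3+1) = 105
Δ: 0! 4! 2! / 7! → 1/105
sum: t=0:+1/4 = 1/4
3j²(2 1 3; 0 0 0) = Δ·Π!·Σ² = 3/35  (sign -1)
sum: t=0:+1/48 = 1/48
3j²(2 1 3; 2 -1 -1) = Δ·Π!·Σ² = 1/105  (sign +1)
combine: 4πI² = 105·3/35·1/105 = 3/35
take √, sign -1: I = -0.08258890
No selection rule forces the value: the integral is nonzero (none).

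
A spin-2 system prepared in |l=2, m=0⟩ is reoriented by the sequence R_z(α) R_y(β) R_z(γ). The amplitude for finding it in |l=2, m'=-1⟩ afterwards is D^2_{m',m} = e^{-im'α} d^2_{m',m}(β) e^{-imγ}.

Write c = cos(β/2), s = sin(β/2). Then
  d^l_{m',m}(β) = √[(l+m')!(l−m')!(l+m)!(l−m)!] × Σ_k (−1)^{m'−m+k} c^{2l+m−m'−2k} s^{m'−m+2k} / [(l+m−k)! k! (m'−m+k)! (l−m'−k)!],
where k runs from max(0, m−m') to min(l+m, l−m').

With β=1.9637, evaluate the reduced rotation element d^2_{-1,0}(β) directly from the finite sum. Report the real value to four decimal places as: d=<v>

d=-0.4332

d^2_{-1,0}(β=1.9637) via the finite sum:
With c≡cos(β/2)=0.555485 and s≡sin(β/2)=0.831526, N=[1·6·2·2]^{1/2}=4.898979
k: max(0,(0)−(-1))=1 … min(2+(0),2−(-1))=2
  k=1: (−1)^0·4.8990/(2)·0.5555^3·0.8315^1 = +0.349115
  k=2: (−1)^1·4.8990/(2)·0.5555^1·0.8315^3 = -0.782305
d^2_{-1,0}(1.9637) = +0.349115 -0.782305 = -0.433190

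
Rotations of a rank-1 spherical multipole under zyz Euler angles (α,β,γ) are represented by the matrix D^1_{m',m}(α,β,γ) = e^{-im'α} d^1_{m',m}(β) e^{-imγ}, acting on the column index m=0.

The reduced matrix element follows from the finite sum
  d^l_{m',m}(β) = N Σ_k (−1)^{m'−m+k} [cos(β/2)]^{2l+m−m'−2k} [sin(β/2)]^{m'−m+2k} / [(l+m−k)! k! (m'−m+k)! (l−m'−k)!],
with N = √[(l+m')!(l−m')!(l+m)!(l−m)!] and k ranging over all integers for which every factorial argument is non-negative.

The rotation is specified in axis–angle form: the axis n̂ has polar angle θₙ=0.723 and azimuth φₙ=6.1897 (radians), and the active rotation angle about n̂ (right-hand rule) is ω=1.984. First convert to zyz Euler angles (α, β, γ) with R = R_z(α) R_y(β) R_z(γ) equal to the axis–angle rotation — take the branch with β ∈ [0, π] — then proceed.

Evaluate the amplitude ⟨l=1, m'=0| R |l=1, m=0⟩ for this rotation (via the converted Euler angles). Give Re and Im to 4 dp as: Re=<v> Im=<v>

Axis–angle → zyz. n̂ = (sinθₙcosφₙ, sinθₙsinφₙ, cosθₙ) = (+0.658748, -0.061763, +0.749824), ω = 1.9840.
R = I cosω + sinω [n̂]ₓ + (1−cosω) n̂n̂ᵀ gives
  R = [+0.206654, -0.743742, +0.635721; +0.629694, -0.396199, -0.668215; +0.748852, +0.538399, +0.386454]
β = atan2(√(R₁₃²+R₂₃²), R₃₃) = 1.174012; α = atan2(R₂₃, R₁₃) mod 2π = 5.472873; γ = atan2(R₃₂, −R₃₁) mod 2π = 2.518251
Split into d^1_{0,0}(β=1.1740) × two z-phases.
c=cos(1.174012/2)=0.832603, s=sin(1.174012/2)=0.553871; N=√[1·1·1·1]=1.000000
k∈{0,1} keeps every argument non-negative
  k=0: (−1)^0·1.0000/(1)·0.8326^2·0.5539^0 = +0.693227
  k=1: (−1)^1·1.0000/(1)·0.8326^0·0.5539^2 = -0.306773
d^1_{0,0}(1.1740) = +0.693227 -0.306773 = +0.386454
D = (+1.000000+0.000000i)·(+0.386454)·(+1.000000+0.000000i) = +0.386454+0.000000i

Re=0.3865 Im=0.0000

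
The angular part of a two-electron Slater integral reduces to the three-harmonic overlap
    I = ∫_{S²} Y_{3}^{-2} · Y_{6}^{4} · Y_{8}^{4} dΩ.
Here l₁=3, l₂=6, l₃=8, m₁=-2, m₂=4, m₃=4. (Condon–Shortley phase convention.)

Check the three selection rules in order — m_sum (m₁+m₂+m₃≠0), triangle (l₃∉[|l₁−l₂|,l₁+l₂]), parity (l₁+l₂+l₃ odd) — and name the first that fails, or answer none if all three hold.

m_sum

azimuthal sum: -2 + 4 + 4 = 6  ✗
3 ≤ 8 ≤ 9 (triangle on l)
L = 3 + 6 + 8 = 17 (odd)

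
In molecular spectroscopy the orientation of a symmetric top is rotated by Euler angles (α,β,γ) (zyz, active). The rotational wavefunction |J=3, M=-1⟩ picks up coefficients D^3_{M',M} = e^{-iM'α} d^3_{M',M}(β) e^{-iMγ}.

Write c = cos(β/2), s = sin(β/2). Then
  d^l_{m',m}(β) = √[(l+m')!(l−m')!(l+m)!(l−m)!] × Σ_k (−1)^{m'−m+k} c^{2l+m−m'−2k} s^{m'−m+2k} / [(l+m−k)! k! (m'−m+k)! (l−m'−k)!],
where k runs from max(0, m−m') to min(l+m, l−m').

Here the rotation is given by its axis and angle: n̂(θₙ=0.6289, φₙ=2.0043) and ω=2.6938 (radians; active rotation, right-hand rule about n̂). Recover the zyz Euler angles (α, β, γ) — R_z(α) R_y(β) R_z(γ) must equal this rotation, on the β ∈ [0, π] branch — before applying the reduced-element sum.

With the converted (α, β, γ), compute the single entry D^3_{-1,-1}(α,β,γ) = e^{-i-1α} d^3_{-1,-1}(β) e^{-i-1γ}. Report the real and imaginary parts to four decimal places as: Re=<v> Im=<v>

Re=0.3815 Im=-0.2333

Axis–angle → zyz. n̂ = (sinθₙcosφₙ, sinθₙsinφₙ, cosθₙ) = (-0.247098, +0.533842, +0.808675), ω = 2.6938.
R = I cosω + sinω [n̂]ₓ + (1−cosω) n̂n̂ᵀ gives
  R = [-0.785310, -0.600955, -0.148802; +0.099320, -0.359529, +0.927833; -0.611084, +0.713857, +0.342029]
β = atan2(√(R₁₃²+R₂₃²), R₃₃) = 1.221721; α = atan2(R₂₃, R₁₃) mod 2π = 1.729818; γ = atan2(R₃₂, −R₃₁) mod 2π = 0.862811
Split into d^3_{-1,-1}(β=1.2217) × two z-phases.
With c≡cos(β/2)=0.819155 and s≡sin(β/2)=0.573573, N=[2·24·2·24]^{1/2}=48.000000
Admissible k: 0..2 (factorial args all ≥0)
  k=0: (−1)^0·48.0000/(48)·0.8192^6·0.5736^0 = +0.302131
  k=1: (−1)^1·48.0000/(6)·0.8192^4·0.5736^2 = -1.185033
  k=2: (−1)^2·48.0000/(8)·0.8192^2·0.5736^4 = +0.435749
d^3_{-1,-1}(1.2217) = +0.302131 -1.185033 +0.435749 = -0.447153
D = (-0.158353+0.987383i)·(-0.447153)·(+0.650305+0.759673i) = +0.381451-0.233326i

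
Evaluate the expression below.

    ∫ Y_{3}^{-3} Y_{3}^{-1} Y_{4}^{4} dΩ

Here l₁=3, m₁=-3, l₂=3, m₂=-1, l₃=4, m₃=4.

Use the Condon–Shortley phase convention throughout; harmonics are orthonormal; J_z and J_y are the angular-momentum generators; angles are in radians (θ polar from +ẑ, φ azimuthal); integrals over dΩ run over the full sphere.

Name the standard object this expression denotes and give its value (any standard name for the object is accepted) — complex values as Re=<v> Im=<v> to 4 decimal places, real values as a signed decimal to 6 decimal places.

This is a Gaunt coefficient — the integral of a triple product of spherical harmonics over the sphere.
m-sum 0 ✓  L=10 even ✓  0≤4≤6 ✓
Π(2lᵢ+1) = 7×7×9 = 441
triangle coeff Δ(3,3,4) = 1/34650
Σ_t [0,2]: t=0:+1/72 t=1:−1/16 t=2:+1/72 = -5/144
(3j)²=2/77 [(3 3 4; 0 0 0)], sign=-1
Σ_t [2,2]: t=2:+1/1152 = 1/1152
(3j)²=1/33 [(3 3 4; -3 -1 4)], sign=+1
⇒ 4πI² = 42/121
I = (-1)√(42/121/(4π)) = -0.16619847

Gaunt coefficient, -0.166198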